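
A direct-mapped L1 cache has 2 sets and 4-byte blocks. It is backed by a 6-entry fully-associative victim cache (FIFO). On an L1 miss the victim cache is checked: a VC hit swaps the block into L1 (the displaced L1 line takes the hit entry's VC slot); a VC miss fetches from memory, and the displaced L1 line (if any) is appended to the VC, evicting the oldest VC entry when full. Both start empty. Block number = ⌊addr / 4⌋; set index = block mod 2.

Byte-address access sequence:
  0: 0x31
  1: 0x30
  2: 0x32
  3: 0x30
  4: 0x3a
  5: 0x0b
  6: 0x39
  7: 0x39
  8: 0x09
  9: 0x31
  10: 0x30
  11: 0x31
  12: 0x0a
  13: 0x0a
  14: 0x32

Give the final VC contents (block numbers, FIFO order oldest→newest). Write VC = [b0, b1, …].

  [0] addr=0x31 blk=12 s=0: MISS | VC []
  [1] addr=0x30 blk=12 s=0: L1-HIT | VC []
  [2] addr=0x32 blk=12 s=0: L1-HIT | VC []
  [3] addr=0x30 blk=12 s=0: L1-HIT | VC []
  [4] addr=0x3a blk=14 s=0: MISS | VC [12]
  [5] addr=0xb blk=2 s=0: MISS | VC [12, 14]
  [6] addr=0x39 blk=14 s=0: VC-HIT | VC [12, 2]
  [7] addr=0x39 blk=14 s=0: L1-HIT | VC [12, 2]
  [8] addr=0x9 blk=2 s=0: VC-HIT | VC [12, 14]
  [9] addr=0x31 blk=12 s=0: VC-HIT | VC [2, 14]
  [10] addr=0x30 blk=12 s=0: L1-HIT | VC [2, 14]
  [11] addr=0x31 blk=12 s=0: L1-HIT | VC [2, 14]
  [12] addr=0xa blk=2 s=0: VC-HIT | VC [12, 14]
  [13] addr=0xa blk=2 s=0: L1-HIT | VC [12, 14]
  [14] addr=0x32 blk=12 s=0: VC-HIT | VC [2, 14]

VC = [2, 14]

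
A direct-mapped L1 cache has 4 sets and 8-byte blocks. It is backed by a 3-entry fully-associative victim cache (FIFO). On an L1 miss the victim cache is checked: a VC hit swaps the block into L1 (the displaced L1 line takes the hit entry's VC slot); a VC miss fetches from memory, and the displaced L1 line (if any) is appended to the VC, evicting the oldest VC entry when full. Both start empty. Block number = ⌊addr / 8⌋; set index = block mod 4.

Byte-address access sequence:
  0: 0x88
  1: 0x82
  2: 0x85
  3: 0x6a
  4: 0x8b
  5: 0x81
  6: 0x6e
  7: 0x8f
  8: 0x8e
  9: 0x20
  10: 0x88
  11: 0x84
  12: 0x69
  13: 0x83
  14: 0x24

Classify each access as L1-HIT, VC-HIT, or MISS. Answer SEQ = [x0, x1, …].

SEQ = [MISS, MISS, L1-HIT, MISS, VC-HIT, L1-HIT, VC-HIT, VC-HIT, L1-HIT, MISS, L1-HIT, VC-HIT, VC-HIT, L1-HIT, VC-HIT]

  [0] addr=0x88 blk=17 s=1: MISS | VC []
  [1] addr=0x82 blk=16 s=0: MISS | VC []
  [2] addr=0x85 blk=16 s=0: L1-HIT | VC []
  [3] addr=0x6a blk=13 s=1: MISS | VC [17]
  [4] addr=0x8b blk=17 s=1: VC-HIT | VC [13]
  [5] addr=0x81 blk=16 s=0: L1-HIT | VC [13]
  [6] addr=0x6e blk=13 s=1: VC-HIT | VC [17]
  [7] addr=0x8f blk=17 s=1: VC-HIT | VC [13]
  [8] addr=0x8e blk=17 s=1: L1-HIT | VC [13]
  [9] addr=0x20 blk=4 s=0: MISS | VC [13, 16]
  [10] addr=0x88 blk=17 s=1: L1-HIT | VC [13, 16]
  [11] addr=0x84 blk=16 s=0: VC-HIT | VC [13, 4]
  [12] addr=0x69 blk=13 s=1: VC-HIT | VC [17, 4]
  [13] addr=0x83 blk=16 s=0: L1-HIT | VC [17, 4]
  [14] addr=0x24 blk=4 s=0: VC-HIT | VC [17, 16]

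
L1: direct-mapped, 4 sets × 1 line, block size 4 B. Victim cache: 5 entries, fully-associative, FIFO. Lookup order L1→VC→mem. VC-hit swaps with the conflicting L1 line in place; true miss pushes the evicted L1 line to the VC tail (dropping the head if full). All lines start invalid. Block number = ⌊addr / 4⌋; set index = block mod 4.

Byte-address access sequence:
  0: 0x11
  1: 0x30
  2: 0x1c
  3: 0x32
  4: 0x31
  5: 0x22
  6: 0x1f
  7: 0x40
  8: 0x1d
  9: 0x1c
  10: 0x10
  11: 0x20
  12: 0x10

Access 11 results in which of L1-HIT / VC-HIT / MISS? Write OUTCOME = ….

OUTCOME = VC-HIT

#0 0x11→b4/s0 MISS; vc=[]
#1 0x30→b12/s0 MISS; vc=[4]
#2 0x1c→b7/s3 MISS; vc=[4]
#3 0x32→b12/s0 L1-HIT; vc=[4]
#4 0x31→b12/s0 L1-HIT; vc=[4]
#5 0x22→b8/s0 MISS; vc=[4,12]
#6 0x1f→b7/s3 L1-HIT; vc=[4,12]
#7 0x40→b16/s0 MISS; vc=[4,12,8]
#8 0x1d→b7/s3 L1-HIT; vc=[4,12,8]
#9 0x1c→b7/s3 L1-HIT; vc=[4,12,8]
#10 0x10→b4/s0 VC-HIT; vc=[16,12,8]
#11 0x20→b8/s0 VC-HIT; vc=[16,12,4]
#12 0x10→b4/s0 VC-HIT; vc=[16,12,8]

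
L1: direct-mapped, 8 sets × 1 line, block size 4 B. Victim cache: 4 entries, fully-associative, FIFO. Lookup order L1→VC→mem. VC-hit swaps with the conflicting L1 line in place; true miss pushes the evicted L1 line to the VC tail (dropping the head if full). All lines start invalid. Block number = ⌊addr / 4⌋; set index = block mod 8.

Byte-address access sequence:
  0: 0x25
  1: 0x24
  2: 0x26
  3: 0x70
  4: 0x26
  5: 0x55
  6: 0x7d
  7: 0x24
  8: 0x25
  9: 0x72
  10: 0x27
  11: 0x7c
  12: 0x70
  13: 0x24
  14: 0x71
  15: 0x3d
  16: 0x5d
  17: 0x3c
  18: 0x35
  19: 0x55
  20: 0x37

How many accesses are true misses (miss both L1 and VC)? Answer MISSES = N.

MISSES = 7

0: 0x25 (blk 9, set 1) → MISS  vc=[]
1: 0x24 (blk 9, set 1) → L1-HIT  vc=[]
2: 0x26 (blk 9, set 1) → L1-HIT  vc=[]
3: 0x70 (blk 28, set 4) → MISS  vc=[]
4: 0x26 (blk 9, set 1) → L1-HIT  vc=[]
5: 0x55 (blk 21, set 5) → MISS  vc=[]
6: 0x7d (blk 31, set 7) → MISS  vc=[]
7: 0x24 (blk 9, set 1) → L1-HIT  vc=[]
8: 0x25 (blk 9, set 1) → L1-HIT  vc=[]
9: 0x72 (blk 28, set 4) → L1-HIT  vc=[]
10: 0x27 (blk 9, set 1) → L1-HIT  vc=[]
11: 0x7c (blk 31, set 7) → L1-HIT  vc=[]
12: 0x70 (blk 28, set 4) → L1-HIT  vc=[]
13: 0x24 (blk 9, set 1) → L1-HIT  vc=[]
14: 0x71 (blk 28, set 4) → L1-HIT  vc=[]
15: 0x3d (blk 15, set 7) → MISS  vc=[31]
16: 0x5d (blk 23, set 7) → MISS  vc=[31, 15]
17: 0x3c (blk 15, set 7) → VC-HIT  vc=[31, 23]
18: 0x35 (blk 13, set 5) → MISS  vc=[31, 23, 21]
19: 0x55 (blk 21, set 5) → VC-HIT  vc=[31, 23, 13]
20: 0x37 (blk 13, set 5) → VC-HIT  vc=[31, 23, 21]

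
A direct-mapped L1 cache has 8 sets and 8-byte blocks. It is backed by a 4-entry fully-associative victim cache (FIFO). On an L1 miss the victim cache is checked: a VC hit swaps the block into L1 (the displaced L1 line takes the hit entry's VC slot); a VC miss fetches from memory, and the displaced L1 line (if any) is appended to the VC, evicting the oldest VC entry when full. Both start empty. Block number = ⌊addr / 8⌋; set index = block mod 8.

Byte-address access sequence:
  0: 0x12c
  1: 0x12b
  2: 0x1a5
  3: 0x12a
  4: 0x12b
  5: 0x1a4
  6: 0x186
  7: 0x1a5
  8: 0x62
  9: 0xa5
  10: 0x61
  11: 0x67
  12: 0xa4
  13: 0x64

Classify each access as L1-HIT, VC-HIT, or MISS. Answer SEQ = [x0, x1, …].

0: 0x12c (blk 37, set 5) → MISS  vc=[]
1: 0x12b (blk 37, set 5) → L1-HIT  vc=[]
2: 0x1a5 (blk 52, set 4) → MISS  vc=[]
3: 0x12a (blk 37, set 5) → L1-HIT  vc=[]
4: 0x12b (blk 37, set 5) → L1-HIT  vc=[]
5: 0x1a4 (blk 52, set 4) → L1-HIT  vc=[]
6: 0x186 (blk 48, set 0) → MISS  vc=[]
7: 0x1a5 (blk 52, set 4) → L1-HIT  vc=[]
8: 0x62 (blk 12, set 4) → MISS  vc=[52]
9: 0xa5 (blk 20, set 4) → MISS  vc=[52, 12]
10: 0x61 (blk 12, set 4) → VC-HIT  vc=[52, 20]
11: 0x67 (blk 12, set 4) → L1-HIT  vc=[52, 20]
12: 0xa4 (blk 20, set 4) → VC-HIT  vc=[52, 12]
13: 0x64 (blk 12, set 4) → VC-HIT  vc=[52, 20]

SEQ = [MISS, L1-HIT, MISS, L1-HIT, L1-HIT, L1-HIT, MISS, L1-HIT, MISS, MISS, VC-HIT, L1-HIT, VC-HIT, VC-HIT]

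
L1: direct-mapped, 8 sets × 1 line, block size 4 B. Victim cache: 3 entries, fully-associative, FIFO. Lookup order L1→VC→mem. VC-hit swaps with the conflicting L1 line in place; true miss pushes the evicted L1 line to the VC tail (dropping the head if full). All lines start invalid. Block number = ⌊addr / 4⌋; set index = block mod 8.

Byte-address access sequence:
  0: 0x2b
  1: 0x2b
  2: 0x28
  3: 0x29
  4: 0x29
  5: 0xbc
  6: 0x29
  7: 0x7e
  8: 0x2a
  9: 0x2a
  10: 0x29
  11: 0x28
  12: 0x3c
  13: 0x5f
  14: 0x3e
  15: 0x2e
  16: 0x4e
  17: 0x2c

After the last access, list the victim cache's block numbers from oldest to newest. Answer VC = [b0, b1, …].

#0 0x2b→b10/s2 MISS; vc=[]
#1 0x2b→b10/s2 L1-HIT; vc=[]
#2 0x28→b10/s2 L1-HIT; vc=[]
#3 0x29→b10/s2 L1-HIT; vc=[]
#4 0x29→b10/s2 L1-HIT; vc=[]
#5 0xbc→b47/s7 MISS; vc=[]
#6 0x29→b10/s2 L1-HIT; vc=[]
#7 0x7e→b31/s7 MISS; vc=[47]
#8 0x2a→b10/s2 L1-HIT; vc=[47]
#9 0x2a→b10/s2 L1-HIT; vc=[47]
#10 0x29→b10/s2 L1-HIT; vc=[47]
#11 0x28→b10/s2 L1-HIT; vc=[47]
#12 0x3c→b15/s7 MISS; vc=[47,31]
#13 0x5f→b23/s7 MISS; vc=[47,31,15]
#14 0x3e→b15/s7 VC-HIT; vc=[47,31,23]
#15 0x2e→b11/s3 MISS; vc=[47,31,23]
#16 0x4e→b19/s3 MISS; vc=[31,23,11]
#17 0x2c→b11/s3 VC-HIT; vc=[31,23,19]

VC = [31, 23, 19]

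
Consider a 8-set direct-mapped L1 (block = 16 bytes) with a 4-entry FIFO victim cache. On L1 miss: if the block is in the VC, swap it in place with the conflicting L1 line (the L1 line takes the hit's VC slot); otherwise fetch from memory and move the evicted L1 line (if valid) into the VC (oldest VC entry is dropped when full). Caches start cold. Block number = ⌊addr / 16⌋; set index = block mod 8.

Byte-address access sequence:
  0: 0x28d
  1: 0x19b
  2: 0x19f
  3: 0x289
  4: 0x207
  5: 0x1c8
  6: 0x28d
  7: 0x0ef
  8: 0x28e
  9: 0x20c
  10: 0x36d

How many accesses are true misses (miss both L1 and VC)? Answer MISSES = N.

#0 0x28d→b40/s0 MISS; vc=[]
#1 0x19b→b25/s1 MISS; vc=[]
#2 0x19f→b25/s1 L1-HIT; vc=[]
#3 0x289→b40/s0 L1-HIT; vc=[]
#4 0x207→b32/s0 MISS; vc=[40]
#5 0x1c8→b28/s4 MISS; vc=[40]
#6 0x28d→b40/s0 VC-HIT; vc=[32]
#7 0xef→b14/s6 MISS; vc=[32]
#8 0x28e→b40/s0 L1-HIT; vc=[32]
#9 0x20c→b32/s0 VC-HIT; vc=[40]
#10 0x36d→b54/s6 MISS; vc=[40,14]

MISSES = 6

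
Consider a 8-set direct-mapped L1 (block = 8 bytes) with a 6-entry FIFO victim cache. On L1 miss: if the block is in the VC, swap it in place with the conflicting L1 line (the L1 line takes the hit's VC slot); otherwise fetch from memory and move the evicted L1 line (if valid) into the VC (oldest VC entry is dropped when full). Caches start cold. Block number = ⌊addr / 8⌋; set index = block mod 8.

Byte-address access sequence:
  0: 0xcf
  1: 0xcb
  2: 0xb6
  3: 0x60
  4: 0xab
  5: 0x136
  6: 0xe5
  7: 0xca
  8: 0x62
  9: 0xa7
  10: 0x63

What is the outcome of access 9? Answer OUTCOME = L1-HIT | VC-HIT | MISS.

0: 0xcf (blk 25, set 1) → MISS  vc=[]
1: 0xcb (blk 25, set 1) → L1-HIT  vc=[]
2: 0xb6 (blk 22, set 6) → MISS  vc=[]
3: 0x60 (blk 12, set 4) → MISS  vc=[]
4: 0xab (blk 21, set 5) → MISS  vc=[]
5: 0x136 (blk 38, set 6) → MISS  vc=[22]
6: 0xe5 (blk 28, set 4) → MISS  vc=[22, 12]
7: 0xca (blk 25, set 1) → L1-HIT  vc=[22, 12]
8: 0x62 (blk 12, set 4) → VC-HIT  vc=[22, 28]
9: 0xa7 (blk 20, set 4) → MISS  vc=[22, 28, 12]
10: 0x63 (blk 12, set 4) → VC-HIT  vc=[22, 28, 20]

OUTCOME = MISS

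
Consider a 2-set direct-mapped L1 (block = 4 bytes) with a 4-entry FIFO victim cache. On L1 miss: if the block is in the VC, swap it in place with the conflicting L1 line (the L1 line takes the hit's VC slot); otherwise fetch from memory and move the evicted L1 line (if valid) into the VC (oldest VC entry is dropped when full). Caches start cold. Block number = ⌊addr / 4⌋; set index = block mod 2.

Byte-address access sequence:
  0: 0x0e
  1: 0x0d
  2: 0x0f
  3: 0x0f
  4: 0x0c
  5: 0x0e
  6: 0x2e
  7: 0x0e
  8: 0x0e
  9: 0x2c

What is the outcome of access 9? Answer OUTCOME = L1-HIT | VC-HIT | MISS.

OUTCOME = VC-HIT

#0 0xe→b3/s1 MISS; vc=[]
#1 0xd→b3/s1 L1-HIT; vc=[]
#2 0xf→b3/s1 L1-HIT; vc=[]
#3 0xf→b3/s1 L1-HIT; vc=[]
#4 0xc→b3/s1 L1-HIT; vc=[]
#5 0xe→b3/s1 L1-HIT; vc=[]
#6 0x2e→b11/s1 MISS; vc=[3]
#7 0xe→b3/s1 VC-HIT; vc=[11]
#8 0xe→b3/s1 L1-HIT; vc=[11]
#9 0x2c→b11/s1 VC-HIT; vc=[3]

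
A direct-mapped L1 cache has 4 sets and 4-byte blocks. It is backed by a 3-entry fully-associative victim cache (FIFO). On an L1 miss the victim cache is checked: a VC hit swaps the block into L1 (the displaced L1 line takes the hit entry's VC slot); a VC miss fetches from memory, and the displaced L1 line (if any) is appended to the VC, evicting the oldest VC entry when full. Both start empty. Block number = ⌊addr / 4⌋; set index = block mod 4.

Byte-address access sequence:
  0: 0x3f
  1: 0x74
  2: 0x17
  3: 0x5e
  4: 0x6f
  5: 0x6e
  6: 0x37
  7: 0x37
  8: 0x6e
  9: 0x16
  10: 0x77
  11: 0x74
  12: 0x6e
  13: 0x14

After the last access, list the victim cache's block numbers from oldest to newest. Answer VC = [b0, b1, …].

  [0] addr=0x3f blk=15 s=3: MISS | VC []
  [1] addr=0x74 blk=29 s=1: MISS | VC []
  [2] addr=0x17 blk=5 s=1: MISS | VC [29]
  [3] addr=0x5e blk=23 s=3: MISS | VC [29, 15]
  [4] addr=0x6f blk=27 s=3: MISS | VC [29, 15, 23]
  [5] addr=0x6e blk=27 s=3: L1-HIT | VC [29, 15, 23]
  [6] addr=0x37 blk=13 s=1: MISS | VC [15, 23, 5]
  [7] addr=0x37 blk=13 s=1: L1-HIT | VC [15, 23, 5]
  [8] addr=0x6e blk=27 s=3: L1-HIT | VC [15, 23, 5]
  [9] addr=0x16 blk=5 s=1: VC-HIT | VC [15, 23, 13]
  [10] addr=0x77 blk=29 s=1: MISS | VC [23, 13, 5]
  [11] addr=0x74 blk=29 s=1: L1-HIT | VC [23, 13, 5]
  [12] addr=0x6e blk=27 s=3: L1-HIT | VC [23, 13, 5]
  [13] addr=0x14 blk=5 s=1: VC-HIT | VC [23, 13, 29]

VC = [23, 13, 29]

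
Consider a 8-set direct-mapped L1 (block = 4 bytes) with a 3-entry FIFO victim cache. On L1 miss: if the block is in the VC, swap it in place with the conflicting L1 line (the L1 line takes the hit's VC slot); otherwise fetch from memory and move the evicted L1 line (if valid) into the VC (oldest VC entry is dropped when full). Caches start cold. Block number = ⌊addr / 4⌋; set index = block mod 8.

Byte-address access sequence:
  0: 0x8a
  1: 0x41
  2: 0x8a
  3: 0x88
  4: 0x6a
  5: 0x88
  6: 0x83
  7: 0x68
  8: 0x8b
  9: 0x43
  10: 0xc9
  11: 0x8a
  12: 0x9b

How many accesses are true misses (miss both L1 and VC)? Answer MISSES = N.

MISSES = 6

  [0] addr=0x8a blk=34 s=2: MISS | VC []
  [1] addr=0x41 blk=16 s=0: MISS | VC []
  [2] addr=0x8a blk=34 s=2: L1-HIT | VC []
  [3] addr=0x88 blk=34 s=2: L1-HIT | VC []
  [4] addr=0x6a blk=26 s=2: MISS | VC [34]
  [5] addr=0x88 blk=34 s=2: VC-HIT | VC [26]
  [6] addr=0x83 blk=32 s=0: MISS | VC [26, 16]
  [7] addr=0x68 blk=26 s=2: VC-HIT | VC [34, 16]
  [8] addr=0x8b blk=34 s=2: VC-HIT | VC [26, 16]
  [9] addr=0x43 blk=16 s=0: VC-HIT | VC [26, 32]
  [10] addr=0xc9 blk=50 s=2: MISS | VC [26, 32, 34]
  [11] addr=0x8a blk=34 s=2: VC-HIT | VC [26, 32, 50]
  [12] addr=0x9b blk=38 s=6: MISS | VC [26, 32, 50]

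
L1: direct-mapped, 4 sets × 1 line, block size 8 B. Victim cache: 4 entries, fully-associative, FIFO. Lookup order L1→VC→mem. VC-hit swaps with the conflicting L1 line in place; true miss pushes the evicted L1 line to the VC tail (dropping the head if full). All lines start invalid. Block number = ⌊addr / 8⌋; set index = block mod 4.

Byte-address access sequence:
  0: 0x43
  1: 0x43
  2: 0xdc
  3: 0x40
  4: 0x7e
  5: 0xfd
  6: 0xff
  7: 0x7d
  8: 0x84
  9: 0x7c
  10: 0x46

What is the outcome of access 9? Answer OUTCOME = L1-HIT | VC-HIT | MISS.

#0 0x43→b8/s0 MISS; vc=[]
#1 0x43→b8/s0 L1-HIT; vc=[]
#2 0xdc→b27/s3 MISS; vc=[]
#3 0x40→b8/s0 L1-HIT; vc=[]
#4 0x7e→b15/s3 MISS; vc=[27]
#5 0xfd→b31/s3 MISS; vc=[27,15]
#6 0xff→b31/s3 L1-HIT; vc=[27,15]
#7 0x7d→b15/s3 VC-HIT; vc=[27,31]
#8 0x84→b16/s0 MISS; vc=[27,31,8]
#9 0x7c→b15/s3 L1-HIT; vc=[27,31,8]
#10 0x46→b8/s0 VC-HIT; vc=[27,31,16]

OUTCOME = L1-HIT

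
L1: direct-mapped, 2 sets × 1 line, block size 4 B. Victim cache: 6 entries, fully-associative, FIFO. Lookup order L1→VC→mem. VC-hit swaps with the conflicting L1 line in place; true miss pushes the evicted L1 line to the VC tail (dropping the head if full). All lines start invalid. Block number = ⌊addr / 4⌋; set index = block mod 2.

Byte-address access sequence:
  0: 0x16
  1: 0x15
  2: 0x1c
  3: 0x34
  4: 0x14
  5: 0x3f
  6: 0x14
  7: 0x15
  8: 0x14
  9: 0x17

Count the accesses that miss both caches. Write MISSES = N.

0: 0x16 (blk 5, set 1) → MISS  vc=[]
1: 0x15 (blk 5, set 1) → L1-HIT  vc=[]
2: 0x1c (blk 7, set 1) → MISS  vc=[5]
3: 0x34 (blk 13, set 1) → MISS  vc=[5, 7]
4: 0x14 (blk 5, set 1) → VC-HIT  vc=[13, 7]
5: 0x3f (blk 15, set 1) → MISS  vc=[13, 7, 5]
6: 0x14 (blk 5, set 1) → VC-HIT  vc=[13, 7, 15]
7: 0x15 (blk 5, set 1) → L1-HIT  vc=[13, 7, 15]
8: 0x14 (blk 5, set 1) → L1-HIT  vc=[13, 7, 15]
9: 0x17 (blk 5, set 1) → L1-HIT  vc=[13, 7, 15]

MISSES = 4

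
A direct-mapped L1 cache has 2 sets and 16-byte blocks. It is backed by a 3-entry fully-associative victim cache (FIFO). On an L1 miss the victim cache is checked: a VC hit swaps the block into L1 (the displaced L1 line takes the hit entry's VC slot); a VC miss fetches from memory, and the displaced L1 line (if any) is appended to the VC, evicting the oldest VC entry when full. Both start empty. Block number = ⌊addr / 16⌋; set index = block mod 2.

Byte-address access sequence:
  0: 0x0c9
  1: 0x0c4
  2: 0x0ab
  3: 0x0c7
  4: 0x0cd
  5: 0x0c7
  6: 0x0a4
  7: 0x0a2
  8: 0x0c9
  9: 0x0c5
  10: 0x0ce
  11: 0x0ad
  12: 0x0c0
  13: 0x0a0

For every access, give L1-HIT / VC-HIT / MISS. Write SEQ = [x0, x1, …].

SEQ = [MISS, L1-HIT, MISS, VC-HIT, L1-HIT, L1-HIT, VC-HIT, L1-HIT, VC-HIT, L1-HIT, L1-HIT, VC-HIT, VC-HIT, VC-HIT]

  [0] addr=0xc9 blk=12 s=0: MISS | VC []
  [1] addr=0xc4 blk=12 s=0: L1-HIT | VC []
  [2] addr=0xab blk=10 s=0: MISS | VC [12]
  [3] addr=0xc7 blk=12 s=0: VC-HIT | VC [10]
  [4] addr=0xcd blk=12 s=0: L1-HIT | VC [10]
  [5] addr=0xc7 blk=12 s=0: L1-HIT | VC [10]
  [6] addr=0xa4 blk=10 s=0: VC-HIT | VC [12]
  [7] addr=0xa2 blk=10 s=0: L1-HIT | VC [12]
  [8] addr=0xc9 blk=12 s=0: VC-HIT | VC [10]
  [9] addr=0xc5 blk=12 s=0: L1-HIT | VC [10]
  [10] addr=0xce blk=12 s=0: L1-HIT | VC [10]
  [11] addr=0xad blk=10 s=0: VC-HIT | VC [12]
  [12] addr=0xc0 blk=12 s=0: VC-HIT | VC [10]
  [13] addr=0xa0 blk=10 s=0: VC-HIT | VC [12]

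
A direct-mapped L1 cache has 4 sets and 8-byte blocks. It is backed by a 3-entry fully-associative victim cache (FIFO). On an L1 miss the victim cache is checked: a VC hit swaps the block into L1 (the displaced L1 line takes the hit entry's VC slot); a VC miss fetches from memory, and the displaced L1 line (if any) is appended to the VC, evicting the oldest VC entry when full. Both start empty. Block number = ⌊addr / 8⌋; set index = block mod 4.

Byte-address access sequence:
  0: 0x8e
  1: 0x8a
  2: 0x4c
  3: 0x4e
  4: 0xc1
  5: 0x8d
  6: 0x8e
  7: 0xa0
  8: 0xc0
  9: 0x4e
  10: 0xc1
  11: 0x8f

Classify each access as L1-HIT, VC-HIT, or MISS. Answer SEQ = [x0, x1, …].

SEQ = [MISS, L1-HIT, MISS, L1-HIT, MISS, VC-HIT, L1-HIT, MISS, VC-HIT, VC-HIT, L1-HIT, VC-HIT]

#0 0x8e→b17/s1 MISS; vc=[]
#1 0x8a→b17/s1 L1-HIT; vc=[]
#2 0x4c→b9/s1 MISS; vc=[17]
#3 0x4e→b9/s1 L1-HIT; vc=[17]
#4 0xc1→b24/s0 MISS; vc=[17]
#5 0x8d→b17/s1 VC-HIT; vc=[9]
#6 0x8e→b17/s1 L1-HIT; vc=[9]
#7 0xa0→b20/s0 MISS; vc=[9,24]
#8 0xc0→b24/s0 VC-HIT; vc=[9,20]
#9 0x4e→b9/s1 VC-HIT; vc=[17,20]
#10 0xc1→b24/s0 L1-HIT; vc=[17,20]
#11 0x8f→b17/s1 VC-HIT; vc=[9,20]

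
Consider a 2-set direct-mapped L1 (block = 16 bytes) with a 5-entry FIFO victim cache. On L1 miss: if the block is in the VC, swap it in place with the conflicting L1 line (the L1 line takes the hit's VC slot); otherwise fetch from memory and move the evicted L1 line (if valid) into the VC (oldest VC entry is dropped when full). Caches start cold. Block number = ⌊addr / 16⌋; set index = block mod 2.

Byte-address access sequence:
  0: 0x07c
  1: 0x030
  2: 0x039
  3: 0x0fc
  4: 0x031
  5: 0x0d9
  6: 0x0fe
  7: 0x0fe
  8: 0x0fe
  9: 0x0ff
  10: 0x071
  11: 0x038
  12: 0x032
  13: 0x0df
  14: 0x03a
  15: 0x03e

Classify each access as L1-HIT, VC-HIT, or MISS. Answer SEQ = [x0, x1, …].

  [0] addr=0x7c blk=7 s=1: MISS | VC []
  [1] addr=0x30 blk=3 s=1: MISS | VC [7]
  [2] addr=0x39 blk=3 s=1: L1-HIT | VC [7]
  [3] addr=0xfc blk=15 s=1: MISS | VC [7, 3]
  [4] addr=0x31 blk=3 s=1: VC-HIT | VC [7, 15]
  [5] addr=0xd9 blk=13 s=1: MISS | VC [7, 15, 3]
  [6] addr=0xfe blk=15 s=1: VC-HIT | VC [7, 13, 3]
  [7] addr=0xfe blk=15 s=1: L1-HIT | VC [7, 13, 3]
  [8] addr=0xfe blk=15 s=1: L1-HIT | VC [7, 13, 3]
  [9] addr=0xff blk=15 s=1: L1-HIT | VC [7, 13, 3]
  [10] addr=0x71 blk=7 s=1: VC-HIT | VC [15, 13, 3]
  [11] addr=0x38 blk=3 s=1: VC-HIT | VC [15, 13, 7]
  [12] addr=0x32 blk=3 s=1: L1-HIT | VC [15, 13, 7]
  [13] addr=0xdf blk=13 s=1: VC-HIT | VC [15, 3, 7]
  [14] addr=0x3a blk=3 s=1: VC-HIT | VC [15, 13, 7]
  [15] addr=0x3e blk=3 s=1: L1-HIT | VC [15, 13, 7]

SEQ = [MISS, MISS, L1-HIT, MISS, VC-HIT, MISS, VC-HIT, L1-HIT, L1-HIT, L1-HIT, VC-HIT, VC-HIT, L1-HIT, VC-HIT, VC-HIT, L1-HIT]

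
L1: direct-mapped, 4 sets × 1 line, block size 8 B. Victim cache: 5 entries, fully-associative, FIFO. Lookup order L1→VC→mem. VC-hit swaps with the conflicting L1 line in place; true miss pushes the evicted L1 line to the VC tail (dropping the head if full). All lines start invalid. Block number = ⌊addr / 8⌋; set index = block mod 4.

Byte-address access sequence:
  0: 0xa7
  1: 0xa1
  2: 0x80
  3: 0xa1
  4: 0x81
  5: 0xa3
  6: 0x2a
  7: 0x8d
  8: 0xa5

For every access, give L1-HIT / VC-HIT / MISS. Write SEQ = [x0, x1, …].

SEQ = [MISS, L1-HIT, MISS, VC-HIT, VC-HIT, VC-HIT, MISS, MISS, L1-HIT]

  [0] addr=0xa7 blk=20 s=0: MISS | VC []
  [1] addr=0xa1 blk=20 s=0: L1-HIT | VC []
  [2] addr=0x80 blk=16 s=0: MISS | VC [20]
  [3] addr=0xa1 blk=20 s=0: VC-HIT | VC [16]
  [4] addr=0x81 blk=16 s=0: VC-HIT | VC [20]
  [5] addr=0xa3 blk=20 s=0: VC-HIT | VC [16]
  [6] addr=0x2a blk=5 s=1: MISS | VC [16]
  [7] addr=0x8d blk=17 s=1: MISS | VC [16, 5]
  [8] addr=0xa5 blk=20 s=0: L1-HIT | VC [16, 5]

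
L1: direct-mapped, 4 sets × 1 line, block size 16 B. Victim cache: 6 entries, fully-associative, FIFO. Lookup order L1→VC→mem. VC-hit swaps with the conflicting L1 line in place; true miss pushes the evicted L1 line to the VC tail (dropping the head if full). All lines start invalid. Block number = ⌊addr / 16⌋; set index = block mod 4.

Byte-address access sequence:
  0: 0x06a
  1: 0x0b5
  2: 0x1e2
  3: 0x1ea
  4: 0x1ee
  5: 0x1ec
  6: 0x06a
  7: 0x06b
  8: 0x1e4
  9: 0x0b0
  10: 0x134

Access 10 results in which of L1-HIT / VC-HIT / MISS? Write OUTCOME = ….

OUTCOME = MISS

#0 0x6a→b6/s2 MISS; vc=[]
#1 0xb5→b11/s3 MISS; vc=[]
#2 0x1e2→b30/s2 MISS; vc=[6]
#3 0x1ea→b30/s2 L1-HIT; vc=[6]
#4 0x1ee→b30/s2 L1-HIT; vc=[6]
#5 0x1ec→b30/s2 L1-HIT; vc=[6]
#6 0x6a→b6/s2 VC-HIT; vc=[30]
#7 0x6b→b6/s2 L1-HIT; vc=[30]
#8 0x1e4→b30/s2 VC-HIT; vc=[6]
#9 0xb0→b11/s3 L1-HIT; vc=[6]
#10 0x134→b19/s3 MISS; vc=[6,11]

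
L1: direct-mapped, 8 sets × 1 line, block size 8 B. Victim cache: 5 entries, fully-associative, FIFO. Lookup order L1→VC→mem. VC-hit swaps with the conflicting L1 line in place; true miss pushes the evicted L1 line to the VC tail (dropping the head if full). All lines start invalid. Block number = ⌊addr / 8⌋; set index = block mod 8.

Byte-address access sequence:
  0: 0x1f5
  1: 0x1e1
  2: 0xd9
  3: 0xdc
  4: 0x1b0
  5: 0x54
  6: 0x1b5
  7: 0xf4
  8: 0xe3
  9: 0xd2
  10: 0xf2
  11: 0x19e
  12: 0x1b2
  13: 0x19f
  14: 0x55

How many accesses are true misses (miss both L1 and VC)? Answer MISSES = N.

MISSES = 9

0: 0x1f5 (blk 62, set 6) → MISS  vc=[]
1: 0x1e1 (blk 60, set 4) → MISS  vc=[]
2: 0xd9 (blk 27, set 3) → MISS  vc=[]
3: 0xdc (blk 27, set 3) → L1-HIT  vc=[]
4: 0x1b0 (blk 54, set 6) → MISS  vc=[62]
5: 0x54 (blk 10, set 2) → MISS  vc=[62]
6: 0x1b5 (blk 54, set 6) → L1-HIT  vc=[62]
7: 0xf4 (blk 30, set 6) → MISS  vc=[62, 54]
8: 0xe3 (blk 28, set 4) → MISS  vc=[62, 54, 60]
9: 0xd2 (blk 26, set 2) → MISS  vc=[62, 54, 60, 10]
10: 0xf2 (blk 30, set 6) → L1-HIT  vc=[62, 54, 60, 10]
11: 0x19e (blk 51, set 3) → MISS  vc=[62, 54, 60, 10, 27]
12: 0x1b2 (blk 54, set 6) → VC-HIT  vc=[62, 30, 60, 10, 27]
13: 0x19f (blk 51, set 3) → L1-HIT  vc=[62, 30, 60, 10, 27]
14: 0x55 (blk 10, set 2) → VC-HIT  vc=[62, 30, 60, 26, 27]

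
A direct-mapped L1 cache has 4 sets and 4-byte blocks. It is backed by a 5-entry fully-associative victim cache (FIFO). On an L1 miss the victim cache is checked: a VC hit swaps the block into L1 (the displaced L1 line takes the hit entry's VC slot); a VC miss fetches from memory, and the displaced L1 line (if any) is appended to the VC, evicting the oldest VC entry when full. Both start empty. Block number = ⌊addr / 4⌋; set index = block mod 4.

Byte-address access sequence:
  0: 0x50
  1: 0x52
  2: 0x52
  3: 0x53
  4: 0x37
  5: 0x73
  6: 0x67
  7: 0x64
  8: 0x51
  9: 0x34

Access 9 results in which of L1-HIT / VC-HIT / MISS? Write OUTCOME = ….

#0 0x50→b20/s0 MISS; vc=[]
#1 0x52→b20/s0 L1-HIT; vc=[]
#2 0x52→b20/s0 L1-HIT; vc=[]
#3 0x53→b20/s0 L1-HIT; vc=[]
#4 0x37→b13/s1 MISS; vc=[]
#5 0x73→b28/s0 MISS; vc=[20]
#6 0x67→b25/s1 MISS; vc=[20,13]
#7 0x64→b25/s1 L1-HIT; vc=[20,13]
#8 0x51→b20/s0 VC-HIT; vc=[28,13]
#9 0x34→b13/s1 VC-HIT; vc=[28,25]

OUTCOME = VC-HIT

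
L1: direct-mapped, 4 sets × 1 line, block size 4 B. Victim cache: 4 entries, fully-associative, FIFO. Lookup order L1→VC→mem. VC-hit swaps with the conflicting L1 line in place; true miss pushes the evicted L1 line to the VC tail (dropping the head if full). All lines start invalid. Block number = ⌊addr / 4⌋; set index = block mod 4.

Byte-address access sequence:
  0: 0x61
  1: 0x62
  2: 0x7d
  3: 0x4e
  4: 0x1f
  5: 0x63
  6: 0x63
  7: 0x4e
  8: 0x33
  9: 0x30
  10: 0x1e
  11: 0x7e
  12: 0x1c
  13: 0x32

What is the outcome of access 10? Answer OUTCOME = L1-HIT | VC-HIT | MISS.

OUTCOME = VC-HIT

0: 0x61 (blk 24, set 0) → MISS  vc=[]
1: 0x62 (blk 24, set 0) → L1-HIT  vc=[]
2: 0x7d (blk 31, set 3) → MISS  vc=[]
3: 0x4e (blk 19, set 3) → MISS  vc=[31]
4: 0x1f (blk 7, set 3) → MISS  vc=[31, 19]
5: 0x63 (blk 24, set 0) → L1-HIT  vc=[31, 19]
6: 0x63 (blk 24, set 0) → L1-HIT  vc=[31, 19]
7: 0x4e (blk 19, set 3) → VC-HIT  vc=[31, 7]
8: 0x33 (blk 12, set 0) → MISS  vc=[31, 7, 24]
9: 0x30 (blk 12, set 0) → L1-HIT  vc=[31, 7, 24]
10: 0x1e (blk 7, set 3) → VC-HIT  vc=[31, 19, 24]
11: 0x7e (blk 31, set 3) → VC-HIT  vc=[7, 19, 24]
12: 0x1c (blk 7, set 3) → VC-HIT  vc=[31, 19, 24]
13: 0x32 (blk 12, set 0) → L1-HIT  vc=[31, 19, 24]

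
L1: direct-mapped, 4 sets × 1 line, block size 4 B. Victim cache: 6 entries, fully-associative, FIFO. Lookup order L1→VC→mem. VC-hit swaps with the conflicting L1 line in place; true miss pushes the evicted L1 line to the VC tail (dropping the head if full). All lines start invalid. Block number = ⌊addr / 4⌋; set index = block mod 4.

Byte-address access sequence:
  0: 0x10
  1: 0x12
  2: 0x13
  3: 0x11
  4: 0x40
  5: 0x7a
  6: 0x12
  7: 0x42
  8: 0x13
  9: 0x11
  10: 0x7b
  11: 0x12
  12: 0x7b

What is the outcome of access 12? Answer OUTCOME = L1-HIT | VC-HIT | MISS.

  [0] addr=0x10 blk=4 s=0: MISS | VC []
  [1] addr=0x12 blk=4 s=0: L1-HIT | VC []
  [2] addr=0x13 blk=4 s=0: L1-HIT | VC []
  [3] addr=0x11 blk=4 s=0: L1-HIT | VC []
  [4] addr=0x40 blk=16 s=0: MISS | VC [4]
  [5] addr=0x7a blk=30 s=2: MISS | VC [4]
  [6] addr=0x12 blk=4 s=0: VC-HIT | VC [16]
  [7] addr=0x42 blk=16 s=0: VC-HIT | VC [4]
  [8] addr=0x13 blk=4 s=0: VC-HIT | VC [16]
  [9] addr=0x11 blk=4 s=0: L1-HIT | VC [16]
  [10] addr=0x7b blk=30 s=2: L1-HIT | VC [16]
  [11] addr=0x12 blk=4 s=0: L1-HIT | VC [16]
  [12] addr=0x7b blk=30 s=2: L1-HIT | VC [16]

OUTCOME = L1-HIT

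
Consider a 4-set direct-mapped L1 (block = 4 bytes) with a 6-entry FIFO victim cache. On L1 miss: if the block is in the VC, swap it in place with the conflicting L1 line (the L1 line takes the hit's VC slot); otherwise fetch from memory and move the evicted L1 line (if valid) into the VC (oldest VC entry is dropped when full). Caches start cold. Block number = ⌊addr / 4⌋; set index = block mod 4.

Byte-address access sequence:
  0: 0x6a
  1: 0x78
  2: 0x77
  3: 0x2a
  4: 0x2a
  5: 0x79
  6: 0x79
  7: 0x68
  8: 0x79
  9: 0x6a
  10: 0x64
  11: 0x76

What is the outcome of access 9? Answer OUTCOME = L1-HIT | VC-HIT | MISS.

OUTCOME = VC-HIT

#0 0x6a→b26/s2 MISS; vc=[]
#1 0x78→b30/s2 MISS; vc=[26]
#2 0x77→b29/s1 MISS; vc=[26]
#3 0x2a→b10/s2 MISS; vc=[26,30]
#4 0x2a→b10/s2 L1-HIT; vc=[26,30]
#5 0x79→b30/s2 VC-HIT; vc=[26,10]
#6 0x79→b30/s2 L1-HIT; vc=[26,10]
#7 0x68→b26/s2 VC-HIT; vc=[30,10]
#8 0x79→b30/s2 VC-HIT; vc=[26,10]
#9 0x6a→b26/s2 VC-HIT; vc=[30,10]
#10 0x64→b25/s1 MISS; vc=[30,10,29]
#11 0x76→b29/s1 VC-HIT; vc=[30,10,25]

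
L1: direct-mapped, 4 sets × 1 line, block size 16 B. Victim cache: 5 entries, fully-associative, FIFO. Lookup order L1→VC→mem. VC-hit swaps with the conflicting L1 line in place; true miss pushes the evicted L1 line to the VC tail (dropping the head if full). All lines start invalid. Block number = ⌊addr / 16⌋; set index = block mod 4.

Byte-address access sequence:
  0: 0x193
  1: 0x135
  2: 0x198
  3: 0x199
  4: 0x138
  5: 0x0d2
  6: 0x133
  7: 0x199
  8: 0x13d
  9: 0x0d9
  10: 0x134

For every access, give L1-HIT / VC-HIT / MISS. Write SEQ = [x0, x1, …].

  [0] addr=0x193 blk=25 s=1: MISS | VC []
  [1] addr=0x135 blk=19 s=3: MISS | VC []
  [2] addr=0x198 blk=25 s=1: L1-HIT | VC []
  [3] addr=0x199 blk=25 s=1: L1-HIT | VC []
  [4] addr=0x138 blk=19 s=3: L1-HIT | VC []
  [5] addr=0xd2 blk=13 s=1: MISS | VC [25]
  [6] addr=0x133 blk=19 s=3: L1-HIT | VC [25]
  [7] addr=0x199 blk=25 s=1: VC-HIT | VC [13]
  [8] addr=0x13d blk=19 s=3: L1-HIT | VC [13]
  [9] addr=0xd9 blk=13 s=1: VC-HIT | VC [25]
  [10] addr=0x134 blk=19 s=3: L1-HIT | VC [25]

SEQ = [MISS, MISS, L1-HIT, L1-HIT, L1-HIT, MISS, L1-HIT, VC-HIT, L1-HIT, VC-HIT, L1-HIT]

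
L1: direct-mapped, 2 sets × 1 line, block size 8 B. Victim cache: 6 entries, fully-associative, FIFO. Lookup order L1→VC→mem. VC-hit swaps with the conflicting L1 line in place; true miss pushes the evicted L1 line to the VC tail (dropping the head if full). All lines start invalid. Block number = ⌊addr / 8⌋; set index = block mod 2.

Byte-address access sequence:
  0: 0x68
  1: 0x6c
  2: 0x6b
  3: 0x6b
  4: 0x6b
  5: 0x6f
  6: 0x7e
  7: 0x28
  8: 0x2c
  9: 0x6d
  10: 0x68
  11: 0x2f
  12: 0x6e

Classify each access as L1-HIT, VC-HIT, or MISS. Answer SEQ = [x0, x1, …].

SEQ = [MISS, L1-HIT, L1-HIT, L1-HIT, L1-HIT, L1-HIT, MISS, MISS, L1-HIT, VC-HIT, L1-HIT, VC-HIT, VC-HIT]

  [0] addr=0x68 blk=13 s=1: MISS | VC []
  [1] addr=0x6c blk=13 s=1: L1-HIT | VC []
  [2] addr=0x6b blk=13 s=1: L1-HIT | VC []
  [3] addr=0x6b blk=13 s=1: L1-HIT | VC []
  [4] addr=0x6b blk=13 s=1: L1-HIT | VC []
  [5] addr=0x6f blk=13 s=1: L1-HIT | VC []
  [6] addr=0x7e blk=15 s=1: MISS | VC [13]
  [7] addr=0x28 blk=5 s=1: MISS | VC [13, 15]
  [8] addr=0x2c blk=5 s=1: L1-HIT | VC [13, 15]
  [9] addr=0x6d blk=13 s=1: VC-HIT | VC [5, 15]
  [10] addr=0x68 blk=13 s=1: L1-HIT | VC [5, 15]
  [11] addr=0x2f blk=5 s=1: VC-HIT | VC [13, 15]
  [12] addr=0x6e blk=13 s=1: VC-HIT | VC [5, 15]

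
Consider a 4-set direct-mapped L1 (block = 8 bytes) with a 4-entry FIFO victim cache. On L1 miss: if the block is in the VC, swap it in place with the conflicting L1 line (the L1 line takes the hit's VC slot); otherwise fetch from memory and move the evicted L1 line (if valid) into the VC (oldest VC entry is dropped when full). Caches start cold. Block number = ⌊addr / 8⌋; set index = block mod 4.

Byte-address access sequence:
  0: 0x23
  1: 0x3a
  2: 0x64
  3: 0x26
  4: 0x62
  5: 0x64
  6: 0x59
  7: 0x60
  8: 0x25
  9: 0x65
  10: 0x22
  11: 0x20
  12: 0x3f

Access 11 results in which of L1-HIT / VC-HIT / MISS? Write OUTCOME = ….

#0 0x23→b4/s0 MISS; vc=[]
#1 0x3a→b7/s3 MISS; vc=[]
#2 0x64→b12/s0 MISS; vc=[4]
#3 0x26→b4/s0 VC-HIT; vc=[12]
#4 0x62→b12/s0 VC-HIT; vc=[4]
#5 0x64→b12/s0 L1-HIT; vc=[4]
#6 0x59→b11/s3 MISS; vc=[4,7]
#7 0x60→b12/s0 L1-HIT; vc=[4,7]
#8 0x25→b4/s0 VC-HIT; vc=[12,7]
#9 0x65→b12/s0 VC-HIT; vc=[4,7]
#10 0x22→b4/s0 VC-HIT; vc=[12,7]
#11 0x20→b4/s0 L1-HIT; vc=[12,7]
#12 0x3f→b7/s3 VC-HIT; vc=[12,11]

OUTCOME = L1-HIT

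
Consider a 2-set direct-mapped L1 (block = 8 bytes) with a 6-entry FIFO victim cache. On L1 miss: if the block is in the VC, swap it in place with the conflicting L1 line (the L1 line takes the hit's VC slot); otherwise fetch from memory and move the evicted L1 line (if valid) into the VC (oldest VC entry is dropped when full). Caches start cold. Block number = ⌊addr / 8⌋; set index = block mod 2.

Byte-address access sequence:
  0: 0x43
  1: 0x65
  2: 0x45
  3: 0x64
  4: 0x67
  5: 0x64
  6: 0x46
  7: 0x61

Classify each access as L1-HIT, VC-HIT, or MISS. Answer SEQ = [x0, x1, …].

#0 0x43→b8/s0 MISS; vc=[]
#1 0x65→b12/s0 MISS; vc=[8]
#2 0x45→b8/s0 VC-HIT; vc=[12]
#3 0x64→b12/s0 VC-HIT; vc=[8]
#4 0x67→b12/s0 L1-HIT; vc=[8]
#5 0x64→b12/s0 L1-HIT; vc=[8]
#6 0x46→b8/s0 VC-HIT; vc=[12]
#7 0x61→b12/s0 VC-HIT; vc=[8]

SEQ = [MISS, MISS, VC-HIT, VC-HIT, L1-HIT, L1-HIT, VC-HIT, VC-HIT]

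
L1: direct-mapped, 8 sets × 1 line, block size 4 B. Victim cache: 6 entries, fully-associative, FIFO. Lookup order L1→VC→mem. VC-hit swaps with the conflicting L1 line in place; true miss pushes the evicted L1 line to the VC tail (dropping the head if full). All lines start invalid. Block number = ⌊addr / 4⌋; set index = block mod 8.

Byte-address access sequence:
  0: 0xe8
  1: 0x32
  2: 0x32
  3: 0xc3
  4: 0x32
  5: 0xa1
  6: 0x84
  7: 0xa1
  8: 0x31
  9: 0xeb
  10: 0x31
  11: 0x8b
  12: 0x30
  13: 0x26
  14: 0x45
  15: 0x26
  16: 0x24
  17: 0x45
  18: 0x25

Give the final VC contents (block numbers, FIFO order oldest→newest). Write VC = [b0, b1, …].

VC = [48, 58, 33, 17]

#0 0xe8→b58/s2 MISS; vc=[]
#1 0x32→b12/s4 MISS; vc=[]
#2 0x32→b12/s4 L1-HIT; vc=[]
#3 0xc3→b48/s0 MISS; vc=[]
#4 0x32→b12/s4 L1-HIT; vc=[]
#5 0xa1→b40/s0 MISS; vc=[48]
#6 0x84→b33/s1 MISS; vc=[48]
#7 0xa1→b40/s0 L1-HIT; vc=[48]
#8 0x31→b12/s4 L1-HIT; vc=[48]
#9 0xeb→b58/s2 L1-HIT; vc=[48]
#10 0x31→b12/s4 L1-HIT; vc=[48]
#11 0x8b→b34/s2 MISS; vc=[48,58]
#12 0x30→b12/s4 L1-HIT; vc=[48,58]
#13 0x26→b9/s1 MISS; vc=[48,58,33]
#14 0x45→b17/s1 MISS; vc=[48,58,33,9]
#15 0x26→b9/s1 VC-HIT; vc=[48,58,33,17]
#16 0x24→b9/s1 L1-HIT; vc=[48,58,33,17]
#17 0x45→b17/s1 VC-HIT; vc=[48,58,33,9]
#18 0x25→b9/s1 VC-HIT; vc=[48,58,33,17]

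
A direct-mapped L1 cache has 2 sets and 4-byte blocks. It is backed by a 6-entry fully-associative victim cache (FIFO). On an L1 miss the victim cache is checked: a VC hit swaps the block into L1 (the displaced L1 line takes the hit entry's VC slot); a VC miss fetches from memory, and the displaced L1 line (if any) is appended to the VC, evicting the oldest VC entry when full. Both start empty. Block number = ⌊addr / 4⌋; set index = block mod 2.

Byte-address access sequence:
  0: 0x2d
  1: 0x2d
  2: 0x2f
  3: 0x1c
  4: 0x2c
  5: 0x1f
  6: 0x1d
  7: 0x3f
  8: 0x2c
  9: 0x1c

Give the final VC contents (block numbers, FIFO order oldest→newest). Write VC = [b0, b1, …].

#0 0x2d→b11/s1 MISS; vc=[]
#1 0x2d→b11/s1 L1-HIT; vc=[]
#2 0x2f→b11/s1 L1-HIT; vc=[]
#3 0x1c→b7/s1 MISS; vc=[11]
#4 0x2c→b11/s1 VC-HIT; vc=[7]
#5 0x1f→b7/s1 VC-HIT; vc=[11]
#6 0x1d→b7/s1 L1-HIT; vc=[11]
#7 0x3f→b15/s1 MISS; vc=[11,7]
#8 0x2c→b11/s1 VC-HIT; vc=[15,7]
#9 0x1c→b7/s1 VC-HIT; vc=[15,11]

VC = [15, 11]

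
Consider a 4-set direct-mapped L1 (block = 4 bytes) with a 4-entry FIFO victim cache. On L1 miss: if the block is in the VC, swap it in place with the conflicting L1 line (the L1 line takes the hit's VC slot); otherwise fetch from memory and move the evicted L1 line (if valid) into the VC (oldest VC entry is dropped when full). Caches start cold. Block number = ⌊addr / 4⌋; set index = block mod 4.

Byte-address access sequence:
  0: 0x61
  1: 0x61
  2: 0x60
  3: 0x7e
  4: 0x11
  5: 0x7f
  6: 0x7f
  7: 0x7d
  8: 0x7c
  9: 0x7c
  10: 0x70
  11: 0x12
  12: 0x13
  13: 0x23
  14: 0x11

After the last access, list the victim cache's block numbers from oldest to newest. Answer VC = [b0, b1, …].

VC = [24, 28, 8]

  [0] addr=0x61 blk=24 s=0: MISS | VC []
  [1] addr=0x61 blk=24 s=0: L1-HIT | VC []
  [2] addr=0x60 blk=24 s=0: L1-HIT | VC []
  [3] addr=0x7e blk=31 s=3: MISS | VC []
  [4] addr=0x11 blk=4 s=0: MISS | VC [24]
  [5] addr=0x7f blk=31 s=3: L1-HIT | VC [24]
  [6] addr=0x7f blk=31 s=3: L1-HIT | VC [24]
  [7] addr=0x7d blk=31 s=3: L1-HIT | VC [24]
  [8] addr=0x7c blk=31 s=3: L1-HIT | VC [24]
  [9] addr=0x7c blk=31 s=3: L1-HIT | VC [24]
  [10] addr=0x70 blk=28 s=0: MISS | VC [24, 4]
  [11] addr=0x12 blk=4 s=0: VC-HIT | VC [24, 28]
  [12] addr=0x13 blk=4 s=0: L1-HIT | VC [24, 28]
  [13] addr=0x23 blk=8 s=0: MISS | VC [24, 28, 4]
  [14] addr=0x11 blk=4 s=0: VC-HIT | VC [24, 28, 8]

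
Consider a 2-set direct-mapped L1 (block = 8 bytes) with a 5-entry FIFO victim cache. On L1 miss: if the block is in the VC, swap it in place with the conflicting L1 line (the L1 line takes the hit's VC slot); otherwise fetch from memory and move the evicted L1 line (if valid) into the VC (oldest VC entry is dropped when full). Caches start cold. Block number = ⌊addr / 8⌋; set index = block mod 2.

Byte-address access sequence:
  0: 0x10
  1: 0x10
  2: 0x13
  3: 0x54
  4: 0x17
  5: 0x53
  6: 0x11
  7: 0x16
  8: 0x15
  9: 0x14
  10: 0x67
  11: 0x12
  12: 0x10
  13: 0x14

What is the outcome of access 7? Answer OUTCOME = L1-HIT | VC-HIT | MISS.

  [0] addr=0x10 blk=2 s=0: MISS | VC []
  [1] addr=0x10 blk=2 s=0: L1-HIT | VC []
  [2] addr=0x13 blk=2 s=0: L1-HIT | VC []
  [3] addr=0x54 blk=10 s=0: MISS | VC [2]
  [4] addr=0x17 blk=2 s=0: VC-HIT | VC [10]
  [5] addr=0x53 blk=10 s=0: VC-HIT | VC [2]
  [6] addr=0x11 blk=2 s=0: VC-HIT | VC [10]
  [7] addr=0x16 blk=2 s=0: L1-HIT | VC [10]
  [8] addr=0x15 blk=2 s=0: L1-HIT | VC [10]
  [9] addr=0x14 blk=2 s=0: L1-HIT | VC [10]
  [10] addr=0x67 blk=12 s=0: MISS | VC [10, 2]
  [11] addr=0x12 blk=2 s=0: VC-HIT | VC [10, 12]
  [12] addr=0x10 blk=2 s=0: L1-HIT | VC [10, 12]
  [13] addr=0x14 blk=2 s=0: L1-HIT | VC [10, 12]

OUTCOME = L1-HIT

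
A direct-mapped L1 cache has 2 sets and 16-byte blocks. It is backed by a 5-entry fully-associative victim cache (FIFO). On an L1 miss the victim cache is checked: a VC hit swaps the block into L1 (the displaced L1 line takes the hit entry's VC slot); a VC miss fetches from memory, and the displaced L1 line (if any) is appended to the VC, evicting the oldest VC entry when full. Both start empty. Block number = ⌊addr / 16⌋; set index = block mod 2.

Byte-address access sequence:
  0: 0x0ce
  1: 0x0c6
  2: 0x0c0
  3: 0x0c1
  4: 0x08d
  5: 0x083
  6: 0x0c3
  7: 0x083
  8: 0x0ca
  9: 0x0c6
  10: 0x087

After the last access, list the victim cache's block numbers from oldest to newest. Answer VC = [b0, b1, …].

VC = [12]

#0 0xce→b12/s0 MISS; vc=[]
#1 0xc6→b12/s0 L1-HIT; vc=[]
#2 0xc0→b12/s0 L1-HIT; vc=[]
#3 0xc1→b12/s0 L1-HIT; vc=[]
#4 0x8d→b8/s0 MISS; vc=[12]
#5 0x83→b8/s0 L1-HIT; vc=[12]
#6 0xc3→b12/s0 VC-HIT; vc=[8]
#7 0x83→b8/s0 VC-HIT; vc=[12]
#8 0xca→b12/s0 VC-HIT; vc=[8]
#9 0xc6→b12/s0 L1-HIT; vc=[8]
#10 0x87→b8/s0 VC-HIT; vc=[12]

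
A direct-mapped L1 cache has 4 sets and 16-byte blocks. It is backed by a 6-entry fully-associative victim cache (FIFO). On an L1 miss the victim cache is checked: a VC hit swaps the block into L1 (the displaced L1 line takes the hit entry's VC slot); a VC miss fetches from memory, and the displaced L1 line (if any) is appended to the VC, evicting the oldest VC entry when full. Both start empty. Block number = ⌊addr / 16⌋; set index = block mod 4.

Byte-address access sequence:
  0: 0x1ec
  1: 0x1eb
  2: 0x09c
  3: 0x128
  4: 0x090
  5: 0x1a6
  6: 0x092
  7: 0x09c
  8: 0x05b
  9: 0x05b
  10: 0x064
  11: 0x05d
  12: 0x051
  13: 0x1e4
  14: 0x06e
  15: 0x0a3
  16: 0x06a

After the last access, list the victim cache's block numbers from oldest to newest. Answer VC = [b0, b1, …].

VC = [30, 18, 9, 26, 10]

  [0] addr=0x1ec blk=30 s=2: MISS | VC []
  [1] addr=0x1eb blk=30 s=2: L1-HIT | VC []
  [2] addr=0x9c blk=9 s=1: MISS | VC []
  [3] addr=0x128 blk=18 s=2: MISS | VC [30]
  [4] addr=0x90 blk=9 s=1: L1-HIT | VC [30]
  [5] addr=0x1a6 blk=26 s=2: MISS | VC [30, 18]
  [6] addr=0x92 blk=9 s=1: L1-HIT | VC [30, 18]
  [7] addr=0x9c blk=9 s=1: L1-HIT | VC [30, 18]
  [8] addr=0x5b blk=5 s=1: MISS | VC [30, 18, 9]
  [9] addr=0x5b blk=5 s=1: L1-HIT | VC [30, 18, 9]
  [10] addr=0x64 blk=6 s=2: MISS | VC [30, 18, 9, 26]
  [11] addr=0x5d blk=5 s=1: L1-HIT | VC [30, 18, 9, 26]
  [12] addr=0x51 blk=5 s=1: L1-HIT | VC [30, 18, 9, 26]
  [13] addr=0x1e4 blk=30 s=2: VC-HIT | VC [6, 18, 9, 26]
  [14] addr=0x6e blk=6 s=2: VC-HIT | VC [30, 18, 9, 26]
  [15] addr=0xa3 blk=10 s=2: MISS | VC [30, 18, 9, 26, 6]
  [16] addr=0x6a blk=6 s=2: VC-HIT | VC [30, 18, 9, 26, 10]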